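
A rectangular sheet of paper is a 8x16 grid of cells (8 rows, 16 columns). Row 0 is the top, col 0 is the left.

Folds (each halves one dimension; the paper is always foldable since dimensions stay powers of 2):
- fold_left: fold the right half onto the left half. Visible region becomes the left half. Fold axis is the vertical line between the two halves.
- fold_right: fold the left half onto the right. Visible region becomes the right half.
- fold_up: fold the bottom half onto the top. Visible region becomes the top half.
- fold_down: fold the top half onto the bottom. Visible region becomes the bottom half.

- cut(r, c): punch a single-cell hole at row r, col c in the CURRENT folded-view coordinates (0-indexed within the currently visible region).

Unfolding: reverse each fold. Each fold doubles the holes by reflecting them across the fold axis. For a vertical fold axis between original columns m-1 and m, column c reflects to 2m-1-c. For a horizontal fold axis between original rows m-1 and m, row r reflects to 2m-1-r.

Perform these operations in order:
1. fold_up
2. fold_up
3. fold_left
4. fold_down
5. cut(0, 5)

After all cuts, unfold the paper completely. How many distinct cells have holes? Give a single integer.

Answer: 16

Derivation:
Op 1 fold_up: fold axis h@4; visible region now rows[0,4) x cols[0,16) = 4x16
Op 2 fold_up: fold axis h@2; visible region now rows[0,2) x cols[0,16) = 2x16
Op 3 fold_left: fold axis v@8; visible region now rows[0,2) x cols[0,8) = 2x8
Op 4 fold_down: fold axis h@1; visible region now rows[1,2) x cols[0,8) = 1x8
Op 5 cut(0, 5): punch at orig (1,5); cuts so far [(1, 5)]; region rows[1,2) x cols[0,8) = 1x8
Unfold 1 (reflect across h@1): 2 holes -> [(0, 5), (1, 5)]
Unfold 2 (reflect across v@8): 4 holes -> [(0, 5), (0, 10), (1, 5), (1, 10)]
Unfold 3 (reflect across h@2): 8 holes -> [(0, 5), (0, 10), (1, 5), (1, 10), (2, 5), (2, 10), (3, 5), (3, 10)]
Unfold 4 (reflect across h@4): 16 holes -> [(0, 5), (0, 10), (1, 5), (1, 10), (2, 5), (2, 10), (3, 5), (3, 10), (4, 5), (4, 10), (5, 5), (5, 10), (6, 5), (6, 10), (7, 5), (7, 10)]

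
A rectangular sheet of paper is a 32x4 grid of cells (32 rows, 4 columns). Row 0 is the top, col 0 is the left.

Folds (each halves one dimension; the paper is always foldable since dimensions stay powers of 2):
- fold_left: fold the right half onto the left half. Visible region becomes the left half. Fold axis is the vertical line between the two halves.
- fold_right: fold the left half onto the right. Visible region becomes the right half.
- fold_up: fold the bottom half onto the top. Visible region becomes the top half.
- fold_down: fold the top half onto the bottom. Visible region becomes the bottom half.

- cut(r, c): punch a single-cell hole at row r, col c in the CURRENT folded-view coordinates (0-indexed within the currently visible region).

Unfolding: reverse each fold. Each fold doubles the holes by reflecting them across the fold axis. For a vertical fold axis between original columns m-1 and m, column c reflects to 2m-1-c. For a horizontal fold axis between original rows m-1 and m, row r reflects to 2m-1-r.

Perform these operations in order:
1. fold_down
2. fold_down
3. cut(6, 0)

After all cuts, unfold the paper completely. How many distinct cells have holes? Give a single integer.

Answer: 4

Derivation:
Op 1 fold_down: fold axis h@16; visible region now rows[16,32) x cols[0,4) = 16x4
Op 2 fold_down: fold axis h@24; visible region now rows[24,32) x cols[0,4) = 8x4
Op 3 cut(6, 0): punch at orig (30,0); cuts so far [(30, 0)]; region rows[24,32) x cols[0,4) = 8x4
Unfold 1 (reflect across h@24): 2 holes -> [(17, 0), (30, 0)]
Unfold 2 (reflect across h@16): 4 holes -> [(1, 0), (14, 0), (17, 0), (30, 0)]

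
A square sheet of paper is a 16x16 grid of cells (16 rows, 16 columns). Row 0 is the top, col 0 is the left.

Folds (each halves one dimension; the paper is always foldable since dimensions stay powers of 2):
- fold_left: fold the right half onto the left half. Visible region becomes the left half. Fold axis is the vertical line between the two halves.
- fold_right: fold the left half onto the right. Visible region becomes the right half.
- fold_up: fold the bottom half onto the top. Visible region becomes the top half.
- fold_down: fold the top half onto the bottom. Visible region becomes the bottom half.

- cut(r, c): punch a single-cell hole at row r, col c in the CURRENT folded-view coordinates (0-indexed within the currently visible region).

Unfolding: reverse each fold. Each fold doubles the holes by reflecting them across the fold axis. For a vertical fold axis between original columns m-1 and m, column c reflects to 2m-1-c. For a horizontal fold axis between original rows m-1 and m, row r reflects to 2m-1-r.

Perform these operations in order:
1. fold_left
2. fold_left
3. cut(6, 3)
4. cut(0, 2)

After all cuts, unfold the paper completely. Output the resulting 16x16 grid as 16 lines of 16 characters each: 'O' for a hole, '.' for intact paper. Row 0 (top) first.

Answer: ..O..O....O..O..
................
................
................
................
................
...OO......OO...
................
................
................
................
................
................
................
................
................

Derivation:
Op 1 fold_left: fold axis v@8; visible region now rows[0,16) x cols[0,8) = 16x8
Op 2 fold_left: fold axis v@4; visible region now rows[0,16) x cols[0,4) = 16x4
Op 3 cut(6, 3): punch at orig (6,3); cuts so far [(6, 3)]; region rows[0,16) x cols[0,4) = 16x4
Op 4 cut(0, 2): punch at orig (0,2); cuts so far [(0, 2), (6, 3)]; region rows[0,16) x cols[0,4) = 16x4
Unfold 1 (reflect across v@4): 4 holes -> [(0, 2), (0, 5), (6, 3), (6, 4)]
Unfold 2 (reflect across v@8): 8 holes -> [(0, 2), (0, 5), (0, 10), (0, 13), (6, 3), (6, 4), (6, 11), (6, 12)]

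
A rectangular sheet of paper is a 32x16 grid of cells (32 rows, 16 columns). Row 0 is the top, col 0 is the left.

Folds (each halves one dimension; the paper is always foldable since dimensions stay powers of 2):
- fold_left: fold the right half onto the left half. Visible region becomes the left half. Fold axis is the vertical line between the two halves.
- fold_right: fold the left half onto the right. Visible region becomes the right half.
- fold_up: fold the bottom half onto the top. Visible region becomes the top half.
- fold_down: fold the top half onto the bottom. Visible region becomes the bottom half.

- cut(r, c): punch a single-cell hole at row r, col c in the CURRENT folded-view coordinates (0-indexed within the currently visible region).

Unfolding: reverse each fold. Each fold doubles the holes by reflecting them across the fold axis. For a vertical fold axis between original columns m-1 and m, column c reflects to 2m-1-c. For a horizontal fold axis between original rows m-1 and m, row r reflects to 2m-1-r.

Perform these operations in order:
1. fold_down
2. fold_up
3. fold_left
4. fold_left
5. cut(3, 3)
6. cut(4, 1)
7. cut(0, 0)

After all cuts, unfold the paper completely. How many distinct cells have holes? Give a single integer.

Op 1 fold_down: fold axis h@16; visible region now rows[16,32) x cols[0,16) = 16x16
Op 2 fold_up: fold axis h@24; visible region now rows[16,24) x cols[0,16) = 8x16
Op 3 fold_left: fold axis v@8; visible region now rows[16,24) x cols[0,8) = 8x8
Op 4 fold_left: fold axis v@4; visible region now rows[16,24) x cols[0,4) = 8x4
Op 5 cut(3, 3): punch at orig (19,3); cuts so far [(19, 3)]; region rows[16,24) x cols[0,4) = 8x4
Op 6 cut(4, 1): punch at orig (20,1); cuts so far [(19, 3), (20, 1)]; region rows[16,24) x cols[0,4) = 8x4
Op 7 cut(0, 0): punch at orig (16,0); cuts so far [(16, 0), (19, 3), (20, 1)]; region rows[16,24) x cols[0,4) = 8x4
Unfold 1 (reflect across v@4): 6 holes -> [(16, 0), (16, 7), (19, 3), (19, 4), (20, 1), (20, 6)]
Unfold 2 (reflect across v@8): 12 holes -> [(16, 0), (16, 7), (16, 8), (16, 15), (19, 3), (19, 4), (19, 11), (19, 12), (20, 1), (20, 6), (20, 9), (20, 14)]
Unfold 3 (reflect across h@24): 24 holes -> [(16, 0), (16, 7), (16, 8), (16, 15), (19, 3), (19, 4), (19, 11), (19, 12), (20, 1), (20, 6), (20, 9), (20, 14), (27, 1), (27, 6), (27, 9), (27, 14), (28, 3), (28, 4), (28, 11), (28, 12), (31, 0), (31, 7), (31, 8), (31, 15)]
Unfold 4 (reflect across h@16): 48 holes -> [(0, 0), (0, 7), (0, 8), (0, 15), (3, 3), (3, 4), (3, 11), (3, 12), (4, 1), (4, 6), (4, 9), (4, 14), (11, 1), (11, 6), (11, 9), (11, 14), (12, 3), (12, 4), (12, 11), (12, 12), (15, 0), (15, 7), (15, 8), (15, 15), (16, 0), (16, 7), (16, 8), (16, 15), (19, 3), (19, 4), (19, 11), (19, 12), (20, 1), (20, 6), (20, 9), (20, 14), (27, 1), (27, 6), (27, 9), (27, 14), (28, 3), (28, 4), (28, 11), (28, 12), (31, 0), (31, 7), (31, 8), (31, 15)]

Answer: 48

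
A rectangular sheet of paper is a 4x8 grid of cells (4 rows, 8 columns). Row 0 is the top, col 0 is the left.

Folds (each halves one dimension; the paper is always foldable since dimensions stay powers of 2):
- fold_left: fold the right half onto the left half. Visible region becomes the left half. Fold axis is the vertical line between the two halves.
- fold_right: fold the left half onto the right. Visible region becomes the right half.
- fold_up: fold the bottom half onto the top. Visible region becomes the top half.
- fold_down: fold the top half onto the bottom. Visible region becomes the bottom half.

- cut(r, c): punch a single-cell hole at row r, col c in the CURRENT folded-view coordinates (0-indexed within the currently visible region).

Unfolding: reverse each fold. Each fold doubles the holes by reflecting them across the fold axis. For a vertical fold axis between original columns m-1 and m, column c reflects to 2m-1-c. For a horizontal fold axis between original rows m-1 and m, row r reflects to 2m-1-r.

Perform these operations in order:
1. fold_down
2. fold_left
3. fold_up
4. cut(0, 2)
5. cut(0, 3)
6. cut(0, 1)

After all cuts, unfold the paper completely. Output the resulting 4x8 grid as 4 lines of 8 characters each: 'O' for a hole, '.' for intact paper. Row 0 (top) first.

Op 1 fold_down: fold axis h@2; visible region now rows[2,4) x cols[0,8) = 2x8
Op 2 fold_left: fold axis v@4; visible region now rows[2,4) x cols[0,4) = 2x4
Op 3 fold_up: fold axis h@3; visible region now rows[2,3) x cols[0,4) = 1x4
Op 4 cut(0, 2): punch at orig (2,2); cuts so far [(2, 2)]; region rows[2,3) x cols[0,4) = 1x4
Op 5 cut(0, 3): punch at orig (2,3); cuts so far [(2, 2), (2, 3)]; region rows[2,3) x cols[0,4) = 1x4
Op 6 cut(0, 1): punch at orig (2,1); cuts so far [(2, 1), (2, 2), (2, 3)]; region rows[2,3) x cols[0,4) = 1x4
Unfold 1 (reflect across h@3): 6 holes -> [(2, 1), (2, 2), (2, 3), (3, 1), (3, 2), (3, 3)]
Unfold 2 (reflect across v@4): 12 holes -> [(2, 1), (2, 2), (2, 3), (2, 4), (2, 5), (2, 6), (3, 1), (3, 2), (3, 3), (3, 4), (3, 5), (3, 6)]
Unfold 3 (reflect across h@2): 24 holes -> [(0, 1), (0, 2), (0, 3), (0, 4), (0, 5), (0, 6), (1, 1), (1, 2), (1, 3), (1, 4), (1, 5), (1, 6), (2, 1), (2, 2), (2, 3), (2, 4), (2, 5), (2, 6), (3, 1), (3, 2), (3, 3), (3, 4), (3, 5), (3, 6)]

Answer: .OOOOOO.
.OOOOOO.
.OOOOOO.
.OOOOOO.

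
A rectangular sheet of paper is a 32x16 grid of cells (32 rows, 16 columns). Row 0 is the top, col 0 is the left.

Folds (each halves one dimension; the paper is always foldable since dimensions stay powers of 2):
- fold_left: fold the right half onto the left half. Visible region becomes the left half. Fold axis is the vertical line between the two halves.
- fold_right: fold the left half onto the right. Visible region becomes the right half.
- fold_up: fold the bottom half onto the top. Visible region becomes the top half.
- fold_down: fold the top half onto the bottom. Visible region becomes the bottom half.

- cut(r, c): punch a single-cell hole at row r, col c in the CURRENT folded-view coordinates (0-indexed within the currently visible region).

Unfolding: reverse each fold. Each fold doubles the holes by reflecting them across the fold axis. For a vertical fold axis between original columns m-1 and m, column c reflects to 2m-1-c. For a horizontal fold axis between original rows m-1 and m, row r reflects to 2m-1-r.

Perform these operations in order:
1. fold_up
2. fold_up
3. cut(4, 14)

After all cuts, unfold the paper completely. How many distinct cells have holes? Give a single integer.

Answer: 4

Derivation:
Op 1 fold_up: fold axis h@16; visible region now rows[0,16) x cols[0,16) = 16x16
Op 2 fold_up: fold axis h@8; visible region now rows[0,8) x cols[0,16) = 8x16
Op 3 cut(4, 14): punch at orig (4,14); cuts so far [(4, 14)]; region rows[0,8) x cols[0,16) = 8x16
Unfold 1 (reflect across h@8): 2 holes -> [(4, 14), (11, 14)]
Unfold 2 (reflect across h@16): 4 holes -> [(4, 14), (11, 14), (20, 14), (27, 14)]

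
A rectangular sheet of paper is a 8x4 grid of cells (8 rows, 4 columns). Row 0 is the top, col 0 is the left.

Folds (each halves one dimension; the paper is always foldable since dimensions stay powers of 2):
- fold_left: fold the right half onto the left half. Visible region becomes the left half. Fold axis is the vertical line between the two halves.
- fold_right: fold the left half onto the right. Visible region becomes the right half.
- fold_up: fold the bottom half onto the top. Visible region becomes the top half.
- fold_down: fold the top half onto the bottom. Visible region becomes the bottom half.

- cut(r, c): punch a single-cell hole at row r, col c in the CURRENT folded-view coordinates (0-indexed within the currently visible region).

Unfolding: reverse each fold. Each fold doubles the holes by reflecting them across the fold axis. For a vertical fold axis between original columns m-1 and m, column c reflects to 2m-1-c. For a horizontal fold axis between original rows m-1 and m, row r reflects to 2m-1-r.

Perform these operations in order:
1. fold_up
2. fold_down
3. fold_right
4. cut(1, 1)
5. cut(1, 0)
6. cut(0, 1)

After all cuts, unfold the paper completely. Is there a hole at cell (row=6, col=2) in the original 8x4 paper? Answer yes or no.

Answer: no

Derivation:
Op 1 fold_up: fold axis h@4; visible region now rows[0,4) x cols[0,4) = 4x4
Op 2 fold_down: fold axis h@2; visible region now rows[2,4) x cols[0,4) = 2x4
Op 3 fold_right: fold axis v@2; visible region now rows[2,4) x cols[2,4) = 2x2
Op 4 cut(1, 1): punch at orig (3,3); cuts so far [(3, 3)]; region rows[2,4) x cols[2,4) = 2x2
Op 5 cut(1, 0): punch at orig (3,2); cuts so far [(3, 2), (3, 3)]; region rows[2,4) x cols[2,4) = 2x2
Op 6 cut(0, 1): punch at orig (2,3); cuts so far [(2, 3), (3, 2), (3, 3)]; region rows[2,4) x cols[2,4) = 2x2
Unfold 1 (reflect across v@2): 6 holes -> [(2, 0), (2, 3), (3, 0), (3, 1), (3, 2), (3, 3)]
Unfold 2 (reflect across h@2): 12 holes -> [(0, 0), (0, 1), (0, 2), (0, 3), (1, 0), (1, 3), (2, 0), (2, 3), (3, 0), (3, 1), (3, 2), (3, 3)]
Unfold 3 (reflect across h@4): 24 holes -> [(0, 0), (0, 1), (0, 2), (0, 3), (1, 0), (1, 3), (2, 0), (2, 3), (3, 0), (3, 1), (3, 2), (3, 3), (4, 0), (4, 1), (4, 2), (4, 3), (5, 0), (5, 3), (6, 0), (6, 3), (7, 0), (7, 1), (7, 2), (7, 3)]
Holes: [(0, 0), (0, 1), (0, 2), (0, 3), (1, 0), (1, 3), (2, 0), (2, 3), (3, 0), (3, 1), (3, 2), (3, 3), (4, 0), (4, 1), (4, 2), (4, 3), (5, 0), (5, 3), (6, 0), (6, 3), (7, 0), (7, 1), (7, 2), (7, 3)]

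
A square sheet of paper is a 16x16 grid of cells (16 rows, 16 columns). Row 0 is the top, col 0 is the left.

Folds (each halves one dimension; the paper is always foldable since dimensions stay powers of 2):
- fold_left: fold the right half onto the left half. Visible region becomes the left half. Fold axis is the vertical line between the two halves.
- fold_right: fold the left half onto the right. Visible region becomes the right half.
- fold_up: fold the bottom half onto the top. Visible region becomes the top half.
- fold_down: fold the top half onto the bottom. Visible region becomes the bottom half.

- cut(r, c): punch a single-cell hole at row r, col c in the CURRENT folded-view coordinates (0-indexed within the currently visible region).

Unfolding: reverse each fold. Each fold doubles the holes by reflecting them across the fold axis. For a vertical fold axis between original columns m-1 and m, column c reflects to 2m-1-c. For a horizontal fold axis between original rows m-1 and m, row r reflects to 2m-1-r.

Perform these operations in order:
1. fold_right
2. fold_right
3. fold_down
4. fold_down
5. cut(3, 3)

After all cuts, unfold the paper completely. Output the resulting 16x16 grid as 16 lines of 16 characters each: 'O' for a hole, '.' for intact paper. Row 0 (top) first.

Op 1 fold_right: fold axis v@8; visible region now rows[0,16) x cols[8,16) = 16x8
Op 2 fold_right: fold axis v@12; visible region now rows[0,16) x cols[12,16) = 16x4
Op 3 fold_down: fold axis h@8; visible region now rows[8,16) x cols[12,16) = 8x4
Op 4 fold_down: fold axis h@12; visible region now rows[12,16) x cols[12,16) = 4x4
Op 5 cut(3, 3): punch at orig (15,15); cuts so far [(15, 15)]; region rows[12,16) x cols[12,16) = 4x4
Unfold 1 (reflect across h@12): 2 holes -> [(8, 15), (15, 15)]
Unfold 2 (reflect across h@8): 4 holes -> [(0, 15), (7, 15), (8, 15), (15, 15)]
Unfold 3 (reflect across v@12): 8 holes -> [(0, 8), (0, 15), (7, 8), (7, 15), (8, 8), (8, 15), (15, 8), (15, 15)]
Unfold 4 (reflect across v@8): 16 holes -> [(0, 0), (0, 7), (0, 8), (0, 15), (7, 0), (7, 7), (7, 8), (7, 15), (8, 0), (8, 7), (8, 8), (8, 15), (15, 0), (15, 7), (15, 8), (15, 15)]

Answer: O......OO......O
................
................
................
................
................
................
O......OO......O
O......OO......O
................
................
................
................
................
................
O......OO......O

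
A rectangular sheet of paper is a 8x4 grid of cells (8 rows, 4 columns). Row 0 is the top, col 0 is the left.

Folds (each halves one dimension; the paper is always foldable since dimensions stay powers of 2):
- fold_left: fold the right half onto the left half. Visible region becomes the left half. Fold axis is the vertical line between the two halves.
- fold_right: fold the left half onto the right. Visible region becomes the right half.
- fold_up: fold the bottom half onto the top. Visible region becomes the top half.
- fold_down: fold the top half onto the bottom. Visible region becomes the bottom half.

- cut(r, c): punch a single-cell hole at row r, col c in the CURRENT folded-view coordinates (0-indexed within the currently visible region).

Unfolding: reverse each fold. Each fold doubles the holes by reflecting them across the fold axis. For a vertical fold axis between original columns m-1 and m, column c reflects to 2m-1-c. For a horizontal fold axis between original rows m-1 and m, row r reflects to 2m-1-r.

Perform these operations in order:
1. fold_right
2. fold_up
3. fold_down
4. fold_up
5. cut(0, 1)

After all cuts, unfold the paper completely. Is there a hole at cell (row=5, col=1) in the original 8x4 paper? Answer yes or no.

Answer: no

Derivation:
Op 1 fold_right: fold axis v@2; visible region now rows[0,8) x cols[2,4) = 8x2
Op 2 fold_up: fold axis h@4; visible region now rows[0,4) x cols[2,4) = 4x2
Op 3 fold_down: fold axis h@2; visible region now rows[2,4) x cols[2,4) = 2x2
Op 4 fold_up: fold axis h@3; visible region now rows[2,3) x cols[2,4) = 1x2
Op 5 cut(0, 1): punch at orig (2,3); cuts so far [(2, 3)]; region rows[2,3) x cols[2,4) = 1x2
Unfold 1 (reflect across h@3): 2 holes -> [(2, 3), (3, 3)]
Unfold 2 (reflect across h@2): 4 holes -> [(0, 3), (1, 3), (2, 3), (3, 3)]
Unfold 3 (reflect across h@4): 8 holes -> [(0, 3), (1, 3), (2, 3), (3, 3), (4, 3), (5, 3), (6, 3), (7, 3)]
Unfold 4 (reflect across v@2): 16 holes -> [(0, 0), (0, 3), (1, 0), (1, 3), (2, 0), (2, 3), (3, 0), (3, 3), (4, 0), (4, 3), (5, 0), (5, 3), (6, 0), (6, 3), (7, 0), (7, 3)]
Holes: [(0, 0), (0, 3), (1, 0), (1, 3), (2, 0), (2, 3), (3, 0), (3, 3), (4, 0), (4, 3), (5, 0), (5, 3), (6, 0), (6, 3), (7, 0), (7, 3)]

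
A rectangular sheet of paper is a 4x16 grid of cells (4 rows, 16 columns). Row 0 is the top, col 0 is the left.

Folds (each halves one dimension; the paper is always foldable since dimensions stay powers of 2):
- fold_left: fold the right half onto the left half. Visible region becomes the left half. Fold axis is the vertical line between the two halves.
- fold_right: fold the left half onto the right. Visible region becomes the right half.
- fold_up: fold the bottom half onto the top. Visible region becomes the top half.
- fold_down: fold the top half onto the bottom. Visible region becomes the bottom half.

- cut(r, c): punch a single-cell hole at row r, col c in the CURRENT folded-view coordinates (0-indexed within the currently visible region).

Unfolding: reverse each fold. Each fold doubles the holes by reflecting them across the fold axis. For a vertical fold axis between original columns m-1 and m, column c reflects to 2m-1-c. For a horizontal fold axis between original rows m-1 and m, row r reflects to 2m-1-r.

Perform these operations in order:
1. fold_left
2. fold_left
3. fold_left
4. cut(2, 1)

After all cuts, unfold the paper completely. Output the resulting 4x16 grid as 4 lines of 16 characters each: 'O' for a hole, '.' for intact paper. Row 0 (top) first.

Answer: ................
................
.OO..OO..OO..OO.
................

Derivation:
Op 1 fold_left: fold axis v@8; visible region now rows[0,4) x cols[0,8) = 4x8
Op 2 fold_left: fold axis v@4; visible region now rows[0,4) x cols[0,4) = 4x4
Op 3 fold_left: fold axis v@2; visible region now rows[0,4) x cols[0,2) = 4x2
Op 4 cut(2, 1): punch at orig (2,1); cuts so far [(2, 1)]; region rows[0,4) x cols[0,2) = 4x2
Unfold 1 (reflect across v@2): 2 holes -> [(2, 1), (2, 2)]
Unfold 2 (reflect across v@4): 4 holes -> [(2, 1), (2, 2), (2, 5), (2, 6)]
Unfold 3 (reflect across v@8): 8 holes -> [(2, 1), (2, 2), (2, 5), (2, 6), (2, 9), (2, 10), (2, 13), (2, 14)]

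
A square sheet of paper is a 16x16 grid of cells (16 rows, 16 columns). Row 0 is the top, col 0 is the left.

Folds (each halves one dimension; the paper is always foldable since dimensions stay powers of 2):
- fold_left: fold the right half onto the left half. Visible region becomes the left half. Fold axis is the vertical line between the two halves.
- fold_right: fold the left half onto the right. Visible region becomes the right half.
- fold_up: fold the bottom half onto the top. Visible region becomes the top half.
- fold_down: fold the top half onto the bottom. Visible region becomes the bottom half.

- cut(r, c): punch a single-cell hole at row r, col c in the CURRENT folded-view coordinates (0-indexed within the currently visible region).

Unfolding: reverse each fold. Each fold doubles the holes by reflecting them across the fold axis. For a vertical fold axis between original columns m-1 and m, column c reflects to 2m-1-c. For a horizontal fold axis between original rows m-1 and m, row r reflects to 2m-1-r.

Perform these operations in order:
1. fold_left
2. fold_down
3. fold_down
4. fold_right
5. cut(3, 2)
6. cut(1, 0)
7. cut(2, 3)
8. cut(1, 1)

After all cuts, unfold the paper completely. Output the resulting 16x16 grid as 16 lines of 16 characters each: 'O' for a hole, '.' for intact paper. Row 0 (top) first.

Answer: .O....O..O....O.
O......OO......O
..OOOO....OOOO..
................
................
..OOOO....OOOO..
O......OO......O
.O....O..O....O.
.O....O..O....O.
O......OO......O
..OOOO....OOOO..
................
................
..OOOO....OOOO..
O......OO......O
.O....O..O....O.

Derivation:
Op 1 fold_left: fold axis v@8; visible region now rows[0,16) x cols[0,8) = 16x8
Op 2 fold_down: fold axis h@8; visible region now rows[8,16) x cols[0,8) = 8x8
Op 3 fold_down: fold axis h@12; visible region now rows[12,16) x cols[0,8) = 4x8
Op 4 fold_right: fold axis v@4; visible region now rows[12,16) x cols[4,8) = 4x4
Op 5 cut(3, 2): punch at orig (15,6); cuts so far [(15, 6)]; region rows[12,16) x cols[4,8) = 4x4
Op 6 cut(1, 0): punch at orig (13,4); cuts so far [(13, 4), (15, 6)]; region rows[12,16) x cols[4,8) = 4x4
Op 7 cut(2, 3): punch at orig (14,7); cuts so far [(13, 4), (14, 7), (15, 6)]; region rows[12,16) x cols[4,8) = 4x4
Op 8 cut(1, 1): punch at orig (13,5); cuts so far [(13, 4), (13, 5), (14, 7), (15, 6)]; region rows[12,16) x cols[4,8) = 4x4
Unfold 1 (reflect across v@4): 8 holes -> [(13, 2), (13, 3), (13, 4), (13, 5), (14, 0), (14, 7), (15, 1), (15, 6)]
Unfold 2 (reflect across h@12): 16 holes -> [(8, 1), (8, 6), (9, 0), (9, 7), (10, 2), (10, 3), (10, 4), (10, 5), (13, 2), (13, 3), (13, 4), (13, 5), (14, 0), (14, 7), (15, 1), (15, 6)]
Unfold 3 (reflect across h@8): 32 holes -> [(0, 1), (0, 6), (1, 0), (1, 7), (2, 2), (2, 3), (2, 4), (2, 5), (5, 2), (5, 3), (5, 4), (5, 5), (6, 0), (6, 7), (7, 1), (7, 6), (8, 1), (8, 6), (9, 0), (9, 7), (10, 2), (10, 3), (10, 4), (10, 5), (13, 2), (13, 3), (13, 4), (13, 5), (14, 0), (14, 7), (15, 1), (15, 6)]
Unfold 4 (reflect across v@8): 64 holes -> [(0, 1), (0, 6), (0, 9), (0, 14), (1, 0), (1, 7), (1, 8), (1, 15), (2, 2), (2, 3), (2, 4), (2, 5), (2, 10), (2, 11), (2, 12), (2, 13), (5, 2), (5, 3), (5, 4), (5, 5), (5, 10), (5, 11), (5, 12), (5, 13), (6, 0), (6, 7), (6, 8), (6, 15), (7, 1), (7, 6), (7, 9), (7, 14), (8, 1), (8, 6), (8, 9), (8, 14), (9, 0), (9, 7), (9, 8), (9, 15), (10, 2), (10, 3), (10, 4), (10, 5), (10, 10), (10, 11), (10, 12), (10, 13), (13, 2), (13, 3), (13, 4), (13, 5), (13, 10), (13, 11), (13, 12), (13, 13), (14, 0), (14, 7), (14, 8), (14, 15), (15, 1), (15, 6), (15, 9), (15, 14)]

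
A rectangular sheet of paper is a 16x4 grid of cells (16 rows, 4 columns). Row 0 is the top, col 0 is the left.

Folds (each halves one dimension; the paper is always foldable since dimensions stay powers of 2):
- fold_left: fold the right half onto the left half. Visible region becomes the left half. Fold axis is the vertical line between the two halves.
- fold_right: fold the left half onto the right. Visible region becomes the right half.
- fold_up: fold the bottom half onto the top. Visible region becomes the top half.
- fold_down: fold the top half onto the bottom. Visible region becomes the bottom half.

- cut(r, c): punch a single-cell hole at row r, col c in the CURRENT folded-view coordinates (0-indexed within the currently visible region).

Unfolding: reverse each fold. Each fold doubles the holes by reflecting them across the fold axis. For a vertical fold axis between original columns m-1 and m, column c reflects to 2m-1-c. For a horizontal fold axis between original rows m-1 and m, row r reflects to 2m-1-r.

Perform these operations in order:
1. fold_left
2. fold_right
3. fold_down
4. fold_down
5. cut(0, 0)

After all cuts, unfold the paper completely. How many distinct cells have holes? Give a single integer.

Op 1 fold_left: fold axis v@2; visible region now rows[0,16) x cols[0,2) = 16x2
Op 2 fold_right: fold axis v@1; visible region now rows[0,16) x cols[1,2) = 16x1
Op 3 fold_down: fold axis h@8; visible region now rows[8,16) x cols[1,2) = 8x1
Op 4 fold_down: fold axis h@12; visible region now rows[12,16) x cols[1,2) = 4x1
Op 5 cut(0, 0): punch at orig (12,1); cuts so far [(12, 1)]; region rows[12,16) x cols[1,2) = 4x1
Unfold 1 (reflect across h@12): 2 holes -> [(11, 1), (12, 1)]
Unfold 2 (reflect across h@8): 4 holes -> [(3, 1), (4, 1), (11, 1), (12, 1)]
Unfold 3 (reflect across v@1): 8 holes -> [(3, 0), (3, 1), (4, 0), (4, 1), (11, 0), (11, 1), (12, 0), (12, 1)]
Unfold 4 (reflect across v@2): 16 holes -> [(3, 0), (3, 1), (3, 2), (3, 3), (4, 0), (4, 1), (4, 2), (4, 3), (11, 0), (11, 1), (11, 2), (11, 3), (12, 0), (12, 1), (12, 2), (12, 3)]

Answer: 16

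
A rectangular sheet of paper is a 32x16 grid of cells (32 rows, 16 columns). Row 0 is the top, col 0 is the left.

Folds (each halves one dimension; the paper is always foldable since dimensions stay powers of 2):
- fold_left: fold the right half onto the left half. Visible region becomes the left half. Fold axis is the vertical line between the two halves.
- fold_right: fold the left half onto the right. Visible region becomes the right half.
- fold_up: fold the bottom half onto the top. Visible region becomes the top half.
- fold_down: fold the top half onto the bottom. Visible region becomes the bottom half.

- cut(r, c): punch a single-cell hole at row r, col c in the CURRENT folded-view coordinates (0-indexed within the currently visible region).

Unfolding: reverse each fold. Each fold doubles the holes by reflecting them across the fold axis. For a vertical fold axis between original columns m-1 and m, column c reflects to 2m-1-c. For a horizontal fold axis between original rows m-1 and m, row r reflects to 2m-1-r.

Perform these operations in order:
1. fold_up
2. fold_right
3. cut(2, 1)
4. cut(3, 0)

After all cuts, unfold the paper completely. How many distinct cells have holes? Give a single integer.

Op 1 fold_up: fold axis h@16; visible region now rows[0,16) x cols[0,16) = 16x16
Op 2 fold_right: fold axis v@8; visible region now rows[0,16) x cols[8,16) = 16x8
Op 3 cut(2, 1): punch at orig (2,9); cuts so far [(2, 9)]; region rows[0,16) x cols[8,16) = 16x8
Op 4 cut(3, 0): punch at orig (3,8); cuts so far [(2, 9), (3, 8)]; region rows[0,16) x cols[8,16) = 16x8
Unfold 1 (reflect across v@8): 4 holes -> [(2, 6), (2, 9), (3, 7), (3, 8)]
Unfold 2 (reflect across h@16): 8 holes -> [(2, 6), (2, 9), (3, 7), (3, 8), (28, 7), (28, 8), (29, 6), (29, 9)]

Answer: 8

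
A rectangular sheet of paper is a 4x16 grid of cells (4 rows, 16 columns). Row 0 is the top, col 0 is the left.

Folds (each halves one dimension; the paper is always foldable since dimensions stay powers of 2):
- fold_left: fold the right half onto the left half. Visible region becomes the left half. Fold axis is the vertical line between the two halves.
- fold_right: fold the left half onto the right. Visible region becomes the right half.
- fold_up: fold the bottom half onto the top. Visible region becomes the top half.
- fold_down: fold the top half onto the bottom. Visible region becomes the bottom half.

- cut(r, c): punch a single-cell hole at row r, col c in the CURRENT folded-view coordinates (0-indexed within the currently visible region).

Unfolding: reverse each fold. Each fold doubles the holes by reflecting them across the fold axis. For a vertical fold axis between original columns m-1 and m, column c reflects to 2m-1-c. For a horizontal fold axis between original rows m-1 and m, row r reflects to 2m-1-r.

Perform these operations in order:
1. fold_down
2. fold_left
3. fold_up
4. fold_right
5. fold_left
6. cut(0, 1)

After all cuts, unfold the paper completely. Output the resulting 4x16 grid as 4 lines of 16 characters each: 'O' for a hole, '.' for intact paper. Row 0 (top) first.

Answer: .OO..OO..OO..OO.
.OO..OO..OO..OO.
.OO..OO..OO..OO.
.OO..OO..OO..OO.

Derivation:
Op 1 fold_down: fold axis h@2; visible region now rows[2,4) x cols[0,16) = 2x16
Op 2 fold_left: fold axis v@8; visible region now rows[2,4) x cols[0,8) = 2x8
Op 3 fold_up: fold axis h@3; visible region now rows[2,3) x cols[0,8) = 1x8
Op 4 fold_right: fold axis v@4; visible region now rows[2,3) x cols[4,8) = 1x4
Op 5 fold_left: fold axis v@6; visible region now rows[2,3) x cols[4,6) = 1x2
Op 6 cut(0, 1): punch at orig (2,5); cuts so far [(2, 5)]; region rows[2,3) x cols[4,6) = 1x2
Unfold 1 (reflect across v@6): 2 holes -> [(2, 5), (2, 6)]
Unfold 2 (reflect across v@4): 4 holes -> [(2, 1), (2, 2), (2, 5), (2, 6)]
Unfold 3 (reflect across h@3): 8 holes -> [(2, 1), (2, 2), (2, 5), (2, 6), (3, 1), (3, 2), (3, 5), (3, 6)]
Unfold 4 (reflect across v@8): 16 holes -> [(2, 1), (2, 2), (2, 5), (2, 6), (2, 9), (2, 10), (2, 13), (2, 14), (3, 1), (3, 2), (3, 5), (3, 6), (3, 9), (3, 10), (3, 13), (3, 14)]
Unfold 5 (reflect across h@2): 32 holes -> [(0, 1), (0, 2), (0, 5), (0, 6), (0, 9), (0, 10), (0, 13), (0, 14), (1, 1), (1, 2), (1, 5), (1, 6), (1, 9), (1, 10), (1, 13), (1, 14), (2, 1), (2, 2), (2, 5), (2, 6), (2, 9), (2, 10), (2, 13), (2, 14), (3, 1), (3, 2), (3, 5), (3, 6), (3, 9), (3, 10), (3, 13), (3, 14)]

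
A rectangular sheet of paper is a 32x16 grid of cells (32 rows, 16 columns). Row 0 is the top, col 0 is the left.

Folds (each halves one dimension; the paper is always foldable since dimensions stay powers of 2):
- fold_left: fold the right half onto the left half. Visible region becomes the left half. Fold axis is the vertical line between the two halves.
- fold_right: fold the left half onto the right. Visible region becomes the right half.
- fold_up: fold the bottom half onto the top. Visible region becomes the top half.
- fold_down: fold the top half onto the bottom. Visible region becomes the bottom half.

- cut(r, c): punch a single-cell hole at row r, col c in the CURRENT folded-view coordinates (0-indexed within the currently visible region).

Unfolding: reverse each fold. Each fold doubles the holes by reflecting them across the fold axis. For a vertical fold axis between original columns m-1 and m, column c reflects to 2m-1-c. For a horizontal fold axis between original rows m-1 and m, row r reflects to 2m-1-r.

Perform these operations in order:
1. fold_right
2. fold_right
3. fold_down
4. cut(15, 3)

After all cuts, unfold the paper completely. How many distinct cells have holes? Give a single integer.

Answer: 8

Derivation:
Op 1 fold_right: fold axis v@8; visible region now rows[0,32) x cols[8,16) = 32x8
Op 2 fold_right: fold axis v@12; visible region now rows[0,32) x cols[12,16) = 32x4
Op 3 fold_down: fold axis h@16; visible region now rows[16,32) x cols[12,16) = 16x4
Op 4 cut(15, 3): punch at orig (31,15); cuts so far [(31, 15)]; region rows[16,32) x cols[12,16) = 16x4
Unfold 1 (reflect across h@16): 2 holes -> [(0, 15), (31, 15)]
Unfold 2 (reflect across v@12): 4 holes -> [(0, 8), (0, 15), (31, 8), (31, 15)]
Unfold 3 (reflect across v@8): 8 holes -> [(0, 0), (0, 7), (0, 8), (0, 15), (31, 0), (31, 7), (31, 8), (31, 15)]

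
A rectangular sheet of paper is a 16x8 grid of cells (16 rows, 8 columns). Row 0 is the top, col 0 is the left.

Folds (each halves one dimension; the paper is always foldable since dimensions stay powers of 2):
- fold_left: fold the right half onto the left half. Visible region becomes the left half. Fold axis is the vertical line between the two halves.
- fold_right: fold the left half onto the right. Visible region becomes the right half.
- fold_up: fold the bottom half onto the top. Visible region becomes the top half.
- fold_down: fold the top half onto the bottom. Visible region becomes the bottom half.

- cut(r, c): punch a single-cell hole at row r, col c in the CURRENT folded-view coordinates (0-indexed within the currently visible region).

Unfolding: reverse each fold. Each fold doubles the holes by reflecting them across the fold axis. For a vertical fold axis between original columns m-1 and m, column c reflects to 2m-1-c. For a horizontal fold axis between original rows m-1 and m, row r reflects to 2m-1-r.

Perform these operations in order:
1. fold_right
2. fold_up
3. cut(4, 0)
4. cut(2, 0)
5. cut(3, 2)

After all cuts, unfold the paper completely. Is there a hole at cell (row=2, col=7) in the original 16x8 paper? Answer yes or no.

Answer: no

Derivation:
Op 1 fold_right: fold axis v@4; visible region now rows[0,16) x cols[4,8) = 16x4
Op 2 fold_up: fold axis h@8; visible region now rows[0,8) x cols[4,8) = 8x4
Op 3 cut(4, 0): punch at orig (4,4); cuts so far [(4, 4)]; region rows[0,8) x cols[4,8) = 8x4
Op 4 cut(2, 0): punch at orig (2,4); cuts so far [(2, 4), (4, 4)]; region rows[0,8) x cols[4,8) = 8x4
Op 5 cut(3, 2): punch at orig (3,6); cuts so far [(2, 4), (3, 6), (4, 4)]; region rows[0,8) x cols[4,8) = 8x4
Unfold 1 (reflect across h@8): 6 holes -> [(2, 4), (3, 6), (4, 4), (11, 4), (12, 6), (13, 4)]
Unfold 2 (reflect across v@4): 12 holes -> [(2, 3), (2, 4), (3, 1), (3, 6), (4, 3), (4, 4), (11, 3), (11, 4), (12, 1), (12, 6), (13, 3), (13, 4)]
Holes: [(2, 3), (2, 4), (3, 1), (3, 6), (4, 3), (4, 4), (11, 3), (11, 4), (12, 1), (12, 6), (13, 3), (13, 4)]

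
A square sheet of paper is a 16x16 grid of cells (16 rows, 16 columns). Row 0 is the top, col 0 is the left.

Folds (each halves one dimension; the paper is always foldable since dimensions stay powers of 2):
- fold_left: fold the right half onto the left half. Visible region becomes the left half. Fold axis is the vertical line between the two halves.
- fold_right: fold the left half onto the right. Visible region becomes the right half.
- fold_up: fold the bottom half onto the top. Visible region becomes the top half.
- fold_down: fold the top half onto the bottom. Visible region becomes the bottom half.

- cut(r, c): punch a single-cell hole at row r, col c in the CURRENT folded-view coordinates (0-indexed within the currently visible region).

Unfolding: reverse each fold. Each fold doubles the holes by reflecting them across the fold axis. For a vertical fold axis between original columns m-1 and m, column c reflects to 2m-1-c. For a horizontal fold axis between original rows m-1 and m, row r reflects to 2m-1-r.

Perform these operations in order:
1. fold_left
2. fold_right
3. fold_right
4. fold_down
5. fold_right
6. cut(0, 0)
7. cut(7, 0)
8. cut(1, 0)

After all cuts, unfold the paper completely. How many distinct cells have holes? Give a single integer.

Op 1 fold_left: fold axis v@8; visible region now rows[0,16) x cols[0,8) = 16x8
Op 2 fold_right: fold axis v@4; visible region now rows[0,16) x cols[4,8) = 16x4
Op 3 fold_right: fold axis v@6; visible region now rows[0,16) x cols[6,8) = 16x2
Op 4 fold_down: fold axis h@8; visible region now rows[8,16) x cols[6,8) = 8x2
Op 5 fold_right: fold axis v@7; visible region now rows[8,16) x cols[7,8) = 8x1
Op 6 cut(0, 0): punch at orig (8,7); cuts so far [(8, 7)]; region rows[8,16) x cols[7,8) = 8x1
Op 7 cut(7, 0): punch at orig (15,7); cuts so far [(8, 7), (15, 7)]; region rows[8,16) x cols[7,8) = 8x1
Op 8 cut(1, 0): punch at orig (9,7); cuts so far [(8, 7), (9, 7), (15, 7)]; region rows[8,16) x cols[7,8) = 8x1
Unfold 1 (reflect across v@7): 6 holes -> [(8, 6), (8, 7), (9, 6), (9, 7), (15, 6), (15, 7)]
Unfold 2 (reflect across h@8): 12 holes -> [(0, 6), (0, 7), (6, 6), (6, 7), (7, 6), (7, 7), (8, 6), (8, 7), (9, 6), (9, 7), (15, 6), (15, 7)]
Unfold 3 (reflect across v@6): 24 holes -> [(0, 4), (0, 5), (0, 6), (0, 7), (6, 4), (6, 5), (6, 6), (6, 7), (7, 4), (7, 5), (7, 6), (7, 7), (8, 4), (8, 5), (8, 6), (8, 7), (9, 4), (9, 5), (9, 6), (9, 7), (15, 4), (15, 5), (15, 6), (15, 7)]
Unfold 4 (reflect across v@4): 48 holes -> [(0, 0), (0, 1), (0, 2), (0, 3), (0, 4), (0, 5), (0, 6), (0, 7), (6, 0), (6, 1), (6, 2), (6, 3), (6, 4), (6, 5), (6, 6), (6, 7), (7, 0), (7, 1), (7, 2), (7, 3), (7, 4), (7, 5), (7, 6), (7, 7), (8, 0), (8, 1), (8, 2), (8, 3), (8, 4), (8, 5), (8, 6), (8, 7), (9, 0), (9, 1), (9, 2), (9, 3), (9, 4), (9, 5), (9, 6), (9, 7), (15, 0), (15, 1), (15, 2), (15, 3), (15, 4), (15, 5), (15, 6), (15, 7)]
Unfold 5 (reflect across v@8): 96 holes -> [(0, 0), (0, 1), (0, 2), (0, 3), (0, 4), (0, 5), (0, 6), (0, 7), (0, 8), (0, 9), (0, 10), (0, 11), (0, 12), (0, 13), (0, 14), (0, 15), (6, 0), (6, 1), (6, 2), (6, 3), (6, 4), (6, 5), (6, 6), (6, 7), (6, 8), (6, 9), (6, 10), (6, 11), (6, 12), (6, 13), (6, 14), (6, 15), (7, 0), (7, 1), (7, 2), (7, 3), (7, 4), (7, 5), (7, 6), (7, 7), (7, 8), (7, 9), (7, 10), (7, 11), (7, 12), (7, 13), (7, 14), (7, 15), (8, 0), (8, 1), (8, 2), (8, 3), (8, 4), (8, 5), (8, 6), (8, 7), (8, 8), (8, 9), (8, 10), (8, 11), (8, 12), (8, 13), (8, 14), (8, 15), (9, 0), (9, 1), (9, 2), (9, 3), (9, 4), (9, 5), (9, 6), (9, 7), (9, 8), (9, 9), (9, 10), (9, 11), (9, 12), (9, 13), (9, 14), (9, 15), (15, 0), (15, 1), (15, 2), (15, 3), (15, 4), (15, 5), (15, 6), (15, 7), (15, 8), (15, 9), (15, 10), (15, 11), (15, 12), (15, 13), (15, 14), (15, 15)]

Answer: 96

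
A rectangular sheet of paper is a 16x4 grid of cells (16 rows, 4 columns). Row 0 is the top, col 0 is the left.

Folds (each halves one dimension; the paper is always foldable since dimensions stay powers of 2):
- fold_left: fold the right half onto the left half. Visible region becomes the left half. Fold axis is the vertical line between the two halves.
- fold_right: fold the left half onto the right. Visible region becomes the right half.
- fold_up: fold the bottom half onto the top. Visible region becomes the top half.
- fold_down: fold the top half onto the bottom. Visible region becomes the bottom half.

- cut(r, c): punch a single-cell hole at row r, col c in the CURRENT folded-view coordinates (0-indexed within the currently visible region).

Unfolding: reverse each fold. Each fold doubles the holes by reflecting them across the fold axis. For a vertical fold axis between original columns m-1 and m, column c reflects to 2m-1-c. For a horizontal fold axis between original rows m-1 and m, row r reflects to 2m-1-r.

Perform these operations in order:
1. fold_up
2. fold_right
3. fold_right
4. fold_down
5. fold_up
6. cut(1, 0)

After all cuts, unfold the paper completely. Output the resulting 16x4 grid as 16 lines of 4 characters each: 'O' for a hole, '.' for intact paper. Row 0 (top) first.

Answer: ....
OOOO
OOOO
....
....
OOOO
OOOO
....
....
OOOO
OOOO
....
....
OOOO
OOOO
....

Derivation:
Op 1 fold_up: fold axis h@8; visible region now rows[0,8) x cols[0,4) = 8x4
Op 2 fold_right: fold axis v@2; visible region now rows[0,8) x cols[2,4) = 8x2
Op 3 fold_right: fold axis v@3; visible region now rows[0,8) x cols[3,4) = 8x1
Op 4 fold_down: fold axis h@4; visible region now rows[4,8) x cols[3,4) = 4x1
Op 5 fold_up: fold axis h@6; visible region now rows[4,6) x cols[3,4) = 2x1
Op 6 cut(1, 0): punch at orig (5,3); cuts so far [(5, 3)]; region rows[4,6) x cols[3,4) = 2x1
Unfold 1 (reflect across h@6): 2 holes -> [(5, 3), (6, 3)]
Unfold 2 (reflect across h@4): 4 holes -> [(1, 3), (2, 3), (5, 3), (6, 3)]
Unfold 3 (reflect across v@3): 8 holes -> [(1, 2), (1, 3), (2, 2), (2, 3), (5, 2), (5, 3), (6, 2), (6, 3)]
Unfold 4 (reflect across v@2): 16 holes -> [(1, 0), (1, 1), (1, 2), (1, 3), (2, 0), (2, 1), (2, 2), (2, 3), (5, 0), (5, 1), (5, 2), (5, 3), (6, 0), (6, 1), (6, 2), (6, 3)]
Unfold 5 (reflect across h@8): 32 holes -> [(1, 0), (1, 1), (1, 2), (1, 3), (2, 0), (2, 1), (2, 2), (2, 3), (5, 0), (5, 1), (5, 2), (5, 3), (6, 0), (6, 1), (6, 2), (6, 3), (9, 0), (9, 1), (9, 2), (9, 3), (10, 0), (10, 1), (10, 2), (10, 3), (13, 0), (13, 1), (13, 2), (13, 3), (14, 0), (14, 1), (14, 2), (14, 3)]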